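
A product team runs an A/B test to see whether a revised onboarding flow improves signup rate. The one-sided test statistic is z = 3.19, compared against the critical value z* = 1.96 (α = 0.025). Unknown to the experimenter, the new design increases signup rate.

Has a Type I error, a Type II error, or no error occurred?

The conventional null hypothesis is that the new design has no effect on signup rate.
Since z = 3.19 > z* = 1.96, H₀ is rejected.
H₀ is false (actually the new design increases signup rate).
The decision matches the true state — no error.

No error — this is a correct decision.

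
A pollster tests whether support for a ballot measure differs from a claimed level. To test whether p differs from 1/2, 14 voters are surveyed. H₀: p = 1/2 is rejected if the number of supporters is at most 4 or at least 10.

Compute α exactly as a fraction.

1471/8192

Under H₀, Y ~ Binomial(14, 1/2); α is the probability of landing in either tail, P(Y ≤ 4) + P(Y ≥ 10).
The two tails are symmetric, so α = 2·(1 + 14 + 91 + 364 + 1001)/2^14 = 2942/16384 = 1471/8192.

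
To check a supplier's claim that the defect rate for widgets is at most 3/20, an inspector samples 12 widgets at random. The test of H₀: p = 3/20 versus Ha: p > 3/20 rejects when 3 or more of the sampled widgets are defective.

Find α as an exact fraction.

216417823765749/819200000000000

Under H₀, Y ~ Binomial(12, 3/20); the Type I error rate is P(Y ≥ 3).
Computing the lower-tail complement: 1 − 602782176234251/819200000000000 = 216417823765749/819200000000000.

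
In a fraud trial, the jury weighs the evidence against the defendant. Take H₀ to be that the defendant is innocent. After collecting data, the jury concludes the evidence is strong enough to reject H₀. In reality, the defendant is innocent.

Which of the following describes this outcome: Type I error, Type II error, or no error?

H₀ was rejected, but H₀ is actually true.
Rejecting a true null hypothesis is a Type I error (false positive).

Type I error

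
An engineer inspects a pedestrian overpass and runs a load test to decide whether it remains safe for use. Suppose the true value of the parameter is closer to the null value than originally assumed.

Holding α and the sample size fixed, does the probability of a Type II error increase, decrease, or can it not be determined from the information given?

It increases.

When the true parameter is near the null value, the test has a harder time distinguishing Ha from H₀.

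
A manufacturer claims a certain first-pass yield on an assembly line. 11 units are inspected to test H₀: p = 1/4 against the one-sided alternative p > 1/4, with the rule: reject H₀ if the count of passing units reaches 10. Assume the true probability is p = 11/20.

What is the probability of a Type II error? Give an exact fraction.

Under the alternative p = 11/20, K ~ Binomial(11, 11/20); β is the probability the test does not reject, P(K < 10).
Adding the binomial probabilities P(K=0)+…+P(K=9) at p = 11/20 gives 20194688329389/20480000000000.

20194688329389/20480000000000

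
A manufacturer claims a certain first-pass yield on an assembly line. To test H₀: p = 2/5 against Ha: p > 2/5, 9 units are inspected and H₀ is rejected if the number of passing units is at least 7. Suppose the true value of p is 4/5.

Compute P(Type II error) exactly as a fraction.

A Type II error is failing to reject when Ha holds: with p = 4/5, β = P(K ≤ 6).
Equivalently, β = 1 − P(K ≥ 7) = 511333/1953125.

511333/1953125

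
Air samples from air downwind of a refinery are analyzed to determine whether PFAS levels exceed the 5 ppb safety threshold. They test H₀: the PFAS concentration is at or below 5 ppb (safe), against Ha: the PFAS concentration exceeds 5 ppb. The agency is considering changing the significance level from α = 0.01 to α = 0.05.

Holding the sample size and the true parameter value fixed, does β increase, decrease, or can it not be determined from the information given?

It decreases.

Relaxing α lowers the evidence threshold; under Ha, outcomes that previously fell short now trigger rejection.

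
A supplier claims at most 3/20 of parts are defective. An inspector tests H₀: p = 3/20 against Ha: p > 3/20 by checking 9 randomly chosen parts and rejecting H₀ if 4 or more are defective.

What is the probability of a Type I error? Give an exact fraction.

α = P(reject H₀ | H₀ true) = P(X ≥ 4 | p = 3/20), X ~ Binomial(9, 3/20).
Computing the lower-tail complement: 1 − 123656765987/128000000000 = 4343234013/128000000000.

4343234013/128000000000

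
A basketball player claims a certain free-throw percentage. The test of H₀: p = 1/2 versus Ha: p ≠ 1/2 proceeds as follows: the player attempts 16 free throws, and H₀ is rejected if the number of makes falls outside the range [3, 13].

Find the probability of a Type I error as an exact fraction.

137/32768

α = P(X ≤ 2 or X ≥ 14 | p = 1/2), X ~ Binomial(16, 1/2).
Each tail has probability (1 + 16 + 120)/65536; doubling gives α = 274/65536 = 137/32768.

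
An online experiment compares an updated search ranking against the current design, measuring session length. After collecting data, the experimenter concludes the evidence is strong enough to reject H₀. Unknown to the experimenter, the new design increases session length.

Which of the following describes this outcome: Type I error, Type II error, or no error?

The conventional null hypothesis here is that the new design has no effect on session length.
The test rejected a false H₀ — the decision matches the true state.

No error (correct decision).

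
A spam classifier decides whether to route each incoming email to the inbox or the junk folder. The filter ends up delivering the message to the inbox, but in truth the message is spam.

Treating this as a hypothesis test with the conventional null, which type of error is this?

The null hypothesis here is that the message is legitimate (not spam).
'Delivering the message to the inbox' corresponds to failing to reject H₀.
H₀ was not rejected but H₀ is false — a Type II error (false negative).

Type II error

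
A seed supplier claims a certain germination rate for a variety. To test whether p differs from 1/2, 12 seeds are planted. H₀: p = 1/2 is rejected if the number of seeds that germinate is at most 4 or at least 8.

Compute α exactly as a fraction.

397/1024

Under H₀, S ~ Binomial(12, 1/2); α is the probability of landing in either tail, P(S ≤ 4) + P(S ≥ 8).
The two tails are symmetric, so α = 2·(1 + 12 + 66 + 220 + 495)/2^12 = 1588/4096 = 397/1024.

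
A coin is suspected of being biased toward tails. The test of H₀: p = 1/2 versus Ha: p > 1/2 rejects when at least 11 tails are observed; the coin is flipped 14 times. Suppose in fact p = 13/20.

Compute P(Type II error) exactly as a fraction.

β = P(fail to reject H₀ | Ha true) = P(K ≤ 10 | p = 13/20), K ~ Binomial(14, 13/20).
Equivalently, β = 1 − P(K ≥ 11) = 638569946045404807/819200000000000000.

638569946045404807/819200000000000000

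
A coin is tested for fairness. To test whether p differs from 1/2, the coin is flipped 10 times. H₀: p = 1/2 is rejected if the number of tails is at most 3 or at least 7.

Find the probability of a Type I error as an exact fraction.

The significance level is the null-hypothesis probability of the rejection region {≤3} ∪ {≥7}.
By symmetry, α = 2·P(K ≤ 3) = 2·(1 + 10 + 45 + 120)/1024 = 352/1024 = 11/32.

11/32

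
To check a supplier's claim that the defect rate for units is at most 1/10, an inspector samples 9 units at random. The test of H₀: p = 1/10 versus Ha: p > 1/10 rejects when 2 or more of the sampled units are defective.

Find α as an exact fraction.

112579511/500000000

Under H₀, K ~ Binomial(9, 1/10); the Type I error rate is P(K ≥ 2).
Computing the lower-tail complement: 1 − 387420489/500000000 = 112579511/500000000.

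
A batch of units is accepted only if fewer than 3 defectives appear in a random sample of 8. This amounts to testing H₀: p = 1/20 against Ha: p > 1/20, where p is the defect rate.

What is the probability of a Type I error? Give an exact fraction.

148178379/25600000000

Under H₀, X ~ Binomial(8, 1/20); the Type I error rate is P(X ≥ 3).
Computing the lower-tail complement: 1 − 25451821621/25600000000 = 148178379/25600000000.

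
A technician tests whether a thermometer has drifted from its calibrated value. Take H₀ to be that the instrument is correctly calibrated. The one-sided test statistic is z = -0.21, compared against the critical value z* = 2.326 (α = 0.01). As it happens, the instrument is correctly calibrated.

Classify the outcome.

No error — this is a correct decision.

Since z = -0.21 ≤ z* = 2.326, H₀ is not rejected.
H₀ is true (actually the instrument is correctly calibrated).
The decision matches the true state — no error.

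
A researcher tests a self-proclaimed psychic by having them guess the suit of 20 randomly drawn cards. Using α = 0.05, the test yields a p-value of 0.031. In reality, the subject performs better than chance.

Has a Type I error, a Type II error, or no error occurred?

No error (correct decision).

The conventional null hypothesis is that the subject is guessing at random (p = 1/4).
Since p = 0.031 < α = 0.05, H₀ is rejected.
H₀ is false (actually the subject performs better than chance).
The decision matches the true state — no error.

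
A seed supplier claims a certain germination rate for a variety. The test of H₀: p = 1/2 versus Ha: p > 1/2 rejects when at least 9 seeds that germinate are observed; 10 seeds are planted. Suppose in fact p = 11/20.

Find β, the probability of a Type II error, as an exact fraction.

A Type II error is failing to reject when Ha holds: with p = 11/20, β = P(Y ≤ 8).
Adding the binomial probabilities P(Y=0)+…+P(Y=8) at p = 11/20 gives 10001847283209/10240000000000.

10001847283209/10240000000000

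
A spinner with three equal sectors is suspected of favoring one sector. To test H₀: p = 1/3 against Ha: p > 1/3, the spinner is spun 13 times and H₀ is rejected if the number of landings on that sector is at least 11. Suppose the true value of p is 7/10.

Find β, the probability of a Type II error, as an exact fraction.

7788298257/9765625000

β = P(fail to reject H₀ | Ha true) = P(X ≤ 10 | p = 7/10), X ~ Binomial(13, 7/10).
Summing C(13,j)·(7/10)^j·(3/10)^{13-j} for j = 0..10 gives 7788298257/9765625000.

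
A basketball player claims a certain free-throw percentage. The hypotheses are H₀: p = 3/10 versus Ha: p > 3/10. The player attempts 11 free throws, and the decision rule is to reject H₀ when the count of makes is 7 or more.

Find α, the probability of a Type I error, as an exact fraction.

Under H₀, S ~ Binomial(11, 3/10), and α = P(S ≥ 7).
Adding the binomial terms for j = 7 through 11 with p = 3/10 yields 216191511/10000000000.

216191511/10000000000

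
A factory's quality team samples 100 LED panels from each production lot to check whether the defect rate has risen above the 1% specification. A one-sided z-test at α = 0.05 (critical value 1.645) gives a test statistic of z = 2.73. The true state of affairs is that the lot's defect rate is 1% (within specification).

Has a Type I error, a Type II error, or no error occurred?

The conventional null hypothesis is that the lot's defect rate is 1% (within specification).
Since z = 2.73 > z* = 1.645, H₀ is rejected.
H₀ is true (actually the lot's defect rate is 1% (within specification)).
Rejecting a true H₀ is a Type I error.

Type I error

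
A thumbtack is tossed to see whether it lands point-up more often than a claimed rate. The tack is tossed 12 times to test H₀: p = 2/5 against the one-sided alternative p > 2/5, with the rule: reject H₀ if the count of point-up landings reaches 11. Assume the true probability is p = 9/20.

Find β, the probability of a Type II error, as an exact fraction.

4091575270595131/4096000000000000

β = P(fail to reject H₀ | Ha true) = P(S ≤ 10 | p = 9/20), S ~ Binomial(12, 9/20).
Equivalently, β = 1 − P(S ≥ 11) = 4091575270595131/4096000000000000.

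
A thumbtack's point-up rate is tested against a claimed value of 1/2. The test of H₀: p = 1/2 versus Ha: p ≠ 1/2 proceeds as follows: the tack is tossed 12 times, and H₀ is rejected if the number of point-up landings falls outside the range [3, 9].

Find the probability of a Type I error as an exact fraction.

The significance level is the null-hypothesis probability of the rejection region {≤2} ∪ {≥10}.
Each tail has probability (1 + 12 + 66)/4096; doubling gives α = 158/4096 = 79/2048.

79/2048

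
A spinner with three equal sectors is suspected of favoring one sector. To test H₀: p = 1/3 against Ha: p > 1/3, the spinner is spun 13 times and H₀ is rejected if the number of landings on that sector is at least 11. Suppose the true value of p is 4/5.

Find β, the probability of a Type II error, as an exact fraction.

608334741/1220703125

Under the alternative p = 4/5, S ~ Binomial(13, 4/5); β is the probability the test does not reject, P(S < 11).
Summing C(13,j)·(4/5)^j·(1/5)^{13-j} for j = 0..10 gives 608334741/1220703125.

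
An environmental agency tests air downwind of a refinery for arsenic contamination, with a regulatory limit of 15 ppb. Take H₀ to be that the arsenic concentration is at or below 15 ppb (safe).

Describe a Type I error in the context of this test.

A Type I error would mean concluding that the arsenic concentration exceeds 15 ppb when in fact the arsenic concentration is at or below 15 ppb (safe).

A Type I error is rejecting H₀ when H₀ is true.
Here that means declaring the site contaminated and ordering remediation when actually the arsenic concentration is at or below 15 ppb (safe).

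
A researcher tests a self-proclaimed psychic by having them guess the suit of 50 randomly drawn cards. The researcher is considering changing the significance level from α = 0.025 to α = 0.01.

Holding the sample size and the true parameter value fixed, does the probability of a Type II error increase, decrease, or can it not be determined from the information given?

It increases.

A smaller α moves the rejection region further into the tail. With the alternative true, more outcomes now fall outside the rejection region, so failing to reject becomes more likely.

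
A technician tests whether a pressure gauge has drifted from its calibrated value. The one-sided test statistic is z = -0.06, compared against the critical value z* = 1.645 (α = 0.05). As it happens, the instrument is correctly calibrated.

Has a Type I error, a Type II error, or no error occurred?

The conventional null hypothesis is that the instrument is correctly calibrated.
Since z = -0.06 ≤ z* = 1.645, H₀ is not rejected.
H₀ is true (actually the instrument is correctly calibrated).
The decision matches the true state — no error.

No error — this is a correct decision.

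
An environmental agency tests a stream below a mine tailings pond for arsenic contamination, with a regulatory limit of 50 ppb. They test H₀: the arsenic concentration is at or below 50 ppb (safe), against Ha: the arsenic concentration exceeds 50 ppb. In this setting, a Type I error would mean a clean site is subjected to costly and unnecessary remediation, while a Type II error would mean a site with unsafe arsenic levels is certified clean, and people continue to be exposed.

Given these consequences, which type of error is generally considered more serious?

Type II error

The Type II consequence (a site with unsafe arsenic levels is certified clean, and people continue to be exposed) is more severe than the Type I consequence (a clean site is subjected to costly and unnecessary remediation).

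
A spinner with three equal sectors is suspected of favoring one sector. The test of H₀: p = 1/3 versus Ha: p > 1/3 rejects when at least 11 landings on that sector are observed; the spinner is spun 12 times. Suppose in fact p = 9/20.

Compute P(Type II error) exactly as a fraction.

β = P(fail to reject H₀ | Ha true) = P(X ≤ 10 | p = 9/20), X ~ Binomial(12, 9/20).
Summing C(12,j)·(9/20)^j·(11/20)^{12-j} for j = 0..10 gives 4091575270595131/4096000000000000.

4091575270595131/4096000000000000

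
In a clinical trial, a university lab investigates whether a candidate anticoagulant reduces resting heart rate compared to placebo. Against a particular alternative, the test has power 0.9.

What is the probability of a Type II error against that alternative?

0.1

Power = 1 − β, so β = 1 − 0.9 = 0.1.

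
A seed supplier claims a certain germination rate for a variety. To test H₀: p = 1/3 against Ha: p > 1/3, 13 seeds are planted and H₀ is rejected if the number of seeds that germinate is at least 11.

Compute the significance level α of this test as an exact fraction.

113/531441

The Type I error probability is α = P(X ≥ 11) computed under H₀, where X ~ Binomial(13, 1/3).
P(X ≥ 11) = Σ_{j=11}^{13} C(13,j)·(1/3)^j·(2/3)^{13-j} = 113/531441.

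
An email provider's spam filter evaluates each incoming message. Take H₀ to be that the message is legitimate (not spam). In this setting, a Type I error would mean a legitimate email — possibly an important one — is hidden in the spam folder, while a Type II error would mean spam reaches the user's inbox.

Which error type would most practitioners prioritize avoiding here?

Type I error

The Type I consequence (a legitimate email — possibly an important one — is hidden in the spam folder) is more severe than the Type II consequence (spam reaches the user's inbox).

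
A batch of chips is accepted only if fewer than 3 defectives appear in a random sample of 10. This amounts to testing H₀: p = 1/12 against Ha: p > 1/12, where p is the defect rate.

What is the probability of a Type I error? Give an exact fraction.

229526089/5159780352

α = P(reject H₀ | H₀ true) = P(K ≥ 3 | p = 1/12), K ~ Binomial(10, 1/12).
Computing the lower-tail complement: 1 − 4930254263/5159780352 = 229526089/5159780352.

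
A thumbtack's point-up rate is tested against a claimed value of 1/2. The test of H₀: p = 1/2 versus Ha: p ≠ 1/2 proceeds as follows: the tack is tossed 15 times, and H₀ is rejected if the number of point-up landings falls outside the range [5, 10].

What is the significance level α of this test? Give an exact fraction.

α = P(X ≤ 4 or X ≥ 11 | p = 1/2), X ~ Binomial(15, 1/2).
Each tail has probability (1 + 15 + 105 + 455 + 1365)/32768; doubling gives α = 3882/32768 = 1941/16384.

1941/16384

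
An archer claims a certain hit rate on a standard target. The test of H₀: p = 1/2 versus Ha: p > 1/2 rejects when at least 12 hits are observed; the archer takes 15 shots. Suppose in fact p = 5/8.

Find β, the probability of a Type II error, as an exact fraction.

7681591069083/8796093022208

Under the alternative p = 5/8, K ~ Binomial(15, 5/8); β is the probability the test does not reject, P(K < 12).
Equivalently, β = 1 − P(K ≥ 12) = 7681591069083/8796093022208.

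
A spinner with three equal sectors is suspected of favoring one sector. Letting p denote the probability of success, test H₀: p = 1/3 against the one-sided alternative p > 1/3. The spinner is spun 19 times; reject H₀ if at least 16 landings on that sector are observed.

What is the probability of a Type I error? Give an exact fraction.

Under H₀, X ~ Binomial(19, 1/3), and α = P(X ≥ 16).
Adding the binomial terms for j = 16 through 19 with p = 1/3 yields 2825/387420489.

2825/387420489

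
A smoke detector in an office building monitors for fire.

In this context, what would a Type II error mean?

With the conventional null hypothesis that there is no fire:
A Type II error is failing to reject H₀ when H₀ is false.
Here that means remaining silent when actually there is a fire.

A Type II error would mean concluding that there is no fire (or at least failing to establish that there is a fire) when in fact there is a fire.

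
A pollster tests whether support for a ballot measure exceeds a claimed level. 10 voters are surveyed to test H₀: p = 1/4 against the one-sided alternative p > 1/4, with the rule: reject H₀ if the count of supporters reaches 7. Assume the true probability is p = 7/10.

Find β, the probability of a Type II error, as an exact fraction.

A Type II error is failing to reject when Ha holds: with p = 7/10, β = P(K ≤ 6).
Summing C(10,j)·(7/10)^j·(3/10)^{10-j} for j = 0..6 gives 218993301/625000000.

218993301/625000000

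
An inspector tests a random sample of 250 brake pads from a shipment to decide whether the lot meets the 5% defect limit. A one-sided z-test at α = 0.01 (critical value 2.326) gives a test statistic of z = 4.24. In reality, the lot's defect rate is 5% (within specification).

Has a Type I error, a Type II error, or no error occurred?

Type I error

The conventional null hypothesis is that the lot's defect rate is 5% (within specification).
Since z = 4.24 > z* = 2.326, H₀ is rejected.
H₀ is true (actually the lot's defect rate is 5% (within specification)).
Rejecting a true H₀ is a Type I error.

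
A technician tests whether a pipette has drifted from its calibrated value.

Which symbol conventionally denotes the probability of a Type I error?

α

P(Type I error) = P(reject H₀ | H₀ true) = α, the significance level.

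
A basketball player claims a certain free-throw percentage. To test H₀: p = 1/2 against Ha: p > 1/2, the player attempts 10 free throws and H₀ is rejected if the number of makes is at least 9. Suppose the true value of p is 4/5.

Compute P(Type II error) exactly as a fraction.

6095609/9765625

β = P(fail to reject H₀ | Ha true) = P(X ≤ 8 | p = 4/5), X ~ Binomial(10, 4/5).
Summing C(10,j)·(4/5)^j·(1/5)^{10-j} for j = 0..8 gives 6095609/9765625.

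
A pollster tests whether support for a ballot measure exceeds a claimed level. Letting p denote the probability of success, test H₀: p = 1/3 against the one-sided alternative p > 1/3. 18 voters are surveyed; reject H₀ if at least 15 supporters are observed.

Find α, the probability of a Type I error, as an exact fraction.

7177/387420489

The Type I error probability is α = P(X ≥ 15) computed under H₀, where X ~ Binomial(18, 1/3).
Summing C(18,j)(1/3)^j(2/3)^{18−j} for j = 15,…,18 gives 7177/387420489.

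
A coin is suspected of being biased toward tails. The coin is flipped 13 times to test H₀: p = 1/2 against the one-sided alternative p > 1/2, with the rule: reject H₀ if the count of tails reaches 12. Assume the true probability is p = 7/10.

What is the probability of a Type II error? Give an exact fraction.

β = P(fail to reject H₀ | Ha true) = P(S ≤ 11 | p = 7/10), S ~ Binomial(13, 7/10).
Equivalently, β = 1 − P(S ≥ 12) = 4681650394377/5000000000000.

4681650394377/5000000000000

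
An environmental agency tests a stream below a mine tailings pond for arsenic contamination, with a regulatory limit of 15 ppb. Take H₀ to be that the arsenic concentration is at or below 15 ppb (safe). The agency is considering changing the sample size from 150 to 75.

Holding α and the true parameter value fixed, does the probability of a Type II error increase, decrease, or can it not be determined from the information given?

It increases.

A smaller sample increases the standard error, so the sampling distributions under H₀ and Ha overlap more.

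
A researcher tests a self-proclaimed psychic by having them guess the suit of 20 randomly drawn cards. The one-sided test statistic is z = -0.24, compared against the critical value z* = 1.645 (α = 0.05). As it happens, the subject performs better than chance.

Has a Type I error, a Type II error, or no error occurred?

Type II error

The conventional null hypothesis is that the subject is guessing at random (p = 1/4).
Since z = -0.24 ≤ z* = 1.645, H₀ is not rejected.
H₀ is false (actually the subject performs better than chance).
Failing to reject a false H₀ is a Type II error.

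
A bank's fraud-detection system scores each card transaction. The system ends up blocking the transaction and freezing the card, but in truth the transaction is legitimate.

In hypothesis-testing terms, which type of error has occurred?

The null hypothesis here is that the transaction is legitimate.
'Blocking the transaction and freezing the card' corresponds to rejecting H₀.
H₀ was rejected but H₀ is true — a Type I error (false positive).

Type I error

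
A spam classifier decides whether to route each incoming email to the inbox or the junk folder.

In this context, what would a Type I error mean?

A Type I error would mean concluding that the message is spam when in fact the message is legitimate (not spam).

With the conventional null hypothesis that the message is legitimate (not spam):
A Type I error is rejecting H₀ when H₀ is true.
Here that means sending the message to the spam folder when actually the message is legitimate (not spam).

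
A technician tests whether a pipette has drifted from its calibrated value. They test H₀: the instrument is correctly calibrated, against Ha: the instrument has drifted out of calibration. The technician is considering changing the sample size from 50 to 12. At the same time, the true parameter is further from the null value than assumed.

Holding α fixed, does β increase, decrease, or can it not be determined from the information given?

Cannot be determined from the information given.

The first change alone would make β increase; the second alone would make β decrease. Which effect dominates depends on the magnitudes, which are not given.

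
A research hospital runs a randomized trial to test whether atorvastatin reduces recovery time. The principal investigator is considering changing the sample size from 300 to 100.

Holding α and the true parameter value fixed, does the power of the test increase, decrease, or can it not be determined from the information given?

It decreases.

With less data the test statistic is noisier; under Ha, more outcomes land inside the acceptance region.
Since power = 1 − β and β increases, power decreases.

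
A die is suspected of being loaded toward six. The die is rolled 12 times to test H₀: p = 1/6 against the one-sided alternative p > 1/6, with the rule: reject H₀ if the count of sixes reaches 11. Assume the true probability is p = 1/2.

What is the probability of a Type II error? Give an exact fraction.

A Type II error is failing to reject when Ha holds: with p = 1/2, β = P(X ≤ 10).
Summing C(12,j)·(1/2)^j·(1/2)^{12-j} for j = 0..10 gives 4083/4096.

4083/4096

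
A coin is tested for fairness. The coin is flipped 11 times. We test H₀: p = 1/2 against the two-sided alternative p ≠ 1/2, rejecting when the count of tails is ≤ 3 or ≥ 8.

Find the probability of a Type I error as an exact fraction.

29/128

Under H₀, K ~ Binomial(11, 1/2); α is the probability of landing in either tail, P(K ≤ 3) + P(K ≥ 8).
The two tails are symmetric, so α = 2·(1 + 11 + 55 + 165)/2^11 = 464/2048 = 29/128.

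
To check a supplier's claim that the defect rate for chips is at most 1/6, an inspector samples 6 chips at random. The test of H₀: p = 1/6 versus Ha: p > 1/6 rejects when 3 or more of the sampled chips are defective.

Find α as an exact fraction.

1453/23328

Under H₀, Y ~ Binomial(6, 1/6); the Type I error rate is P(Y ≥ 3).
Computing the lower-tail complement: 1 − 21875/23328 = 1453/23328.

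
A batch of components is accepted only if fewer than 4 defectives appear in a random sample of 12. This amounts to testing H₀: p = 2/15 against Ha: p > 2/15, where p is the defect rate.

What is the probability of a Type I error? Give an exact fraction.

558522837776/8649755859375

The significance level is the probability, assuming p = 2/15, of seeing 4 or more defectives in 12 draws.
Computing the lower-tail complement: 1 − 8091233021599/8649755859375 = 558522837776/8649755859375.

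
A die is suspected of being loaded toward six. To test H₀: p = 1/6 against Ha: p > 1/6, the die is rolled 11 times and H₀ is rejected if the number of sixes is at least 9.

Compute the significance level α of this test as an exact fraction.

α = P(reject H₀ | H₀ true) = P(X ≥ 9 | p = 1/6), with X ~ Binomial(11, 1/6).
P(X ≥ 9) = Σ_{j=9}^{11} C(11,j)·(1/6)^j·(5/6)^{11-j} = 53/13436928.

53/13436928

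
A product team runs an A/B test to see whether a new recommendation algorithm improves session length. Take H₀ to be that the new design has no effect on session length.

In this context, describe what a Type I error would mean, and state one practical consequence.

A Type I error is rejecting H₀ when H₀ is true.
Here that means shipping the new feature to all users when actually the new design has no effect on session length.

A Type I error would mean concluding that the new design increases session length when in fact the new design has no effect on session length. Consequence: engineering effort is spent shipping a change that doesn't actually help.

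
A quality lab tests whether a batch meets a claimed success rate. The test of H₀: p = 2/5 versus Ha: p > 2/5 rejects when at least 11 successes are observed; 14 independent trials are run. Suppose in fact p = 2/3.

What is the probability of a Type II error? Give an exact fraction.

Under the alternative p = 2/3, S ~ Binomial(14, 2/3); β is the probability the test does not reject, P(S < 11).
Summing C(14,j)·(2/3)^j·(1/3)^{14-j} for j = 0..10 gives 3533689/4782969.

3533689/4782969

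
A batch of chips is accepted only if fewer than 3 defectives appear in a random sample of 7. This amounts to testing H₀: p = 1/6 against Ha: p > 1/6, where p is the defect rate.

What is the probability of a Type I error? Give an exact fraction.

331/3456

Under H₀, Y ~ Binomial(7, 1/6); the Type I error rate is P(Y ≥ 3).
Computing the lower-tail complement: 1 − 3125/3456 = 331/3456.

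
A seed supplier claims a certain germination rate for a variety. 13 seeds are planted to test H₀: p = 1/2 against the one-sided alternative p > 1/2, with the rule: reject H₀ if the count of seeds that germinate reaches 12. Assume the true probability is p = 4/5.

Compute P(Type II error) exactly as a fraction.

Under the alternative p = 4/5, X ~ Binomial(13, 4/5); β is the probability the test does not reject, P(X < 12).
Adding the binomial probabilities P(X=0)+…+P(X=11) at p = 4/5 gives 935490453/1220703125.

935490453/1220703125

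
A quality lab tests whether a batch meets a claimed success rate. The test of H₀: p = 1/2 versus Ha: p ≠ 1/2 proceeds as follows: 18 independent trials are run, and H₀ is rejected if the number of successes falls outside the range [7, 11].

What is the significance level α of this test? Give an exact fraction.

The significance level is the null-hypothesis probability of the rejection region {≤6} ∪ {≥12}.
The two tails are symmetric, so α = 2·(1 + 18 + 153 + 816 + 3060 + 8568 + 18564)/2^18 = 62360/262144 = 7795/32768.

7795/32768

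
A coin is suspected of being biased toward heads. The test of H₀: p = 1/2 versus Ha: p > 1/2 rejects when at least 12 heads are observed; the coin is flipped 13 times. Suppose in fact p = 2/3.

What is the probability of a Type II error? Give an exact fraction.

β = P(fail to reject H₀ | Ha true) = P(Y ≤ 11 | p = 2/3), Y ~ Binomial(13, 2/3).
Summing C(13,j)·(2/3)^j·(1/3)^{13-j} for j = 0..11 gives 510961/531441.

510961/531441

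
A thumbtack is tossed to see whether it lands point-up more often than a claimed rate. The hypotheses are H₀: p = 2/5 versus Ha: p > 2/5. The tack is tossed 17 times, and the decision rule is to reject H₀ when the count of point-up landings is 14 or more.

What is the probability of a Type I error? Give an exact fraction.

68878336/152587890625

The Type I error probability is α = P(Y ≥ 14) computed under H₀, where Y ~ Binomial(17, 2/5).
Adding the binomial terms for j = 14 through 17 with p = 2/5 yields 68878336/152587890625.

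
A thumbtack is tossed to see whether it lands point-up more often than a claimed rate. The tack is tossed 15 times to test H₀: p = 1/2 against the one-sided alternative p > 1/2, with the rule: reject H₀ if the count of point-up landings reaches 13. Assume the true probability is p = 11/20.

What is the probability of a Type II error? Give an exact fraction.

β = P(fail to reject H₀ | Ha true) = P(S ≤ 12 | p = 11/20), S ~ Binomial(15, 11/20).
Adding the binomial probabilities P(S=0)+…+P(S=12) at p = 11/20 gives 32418940857512713659/32768000000000000000.

32418940857512713659/32768000000000000000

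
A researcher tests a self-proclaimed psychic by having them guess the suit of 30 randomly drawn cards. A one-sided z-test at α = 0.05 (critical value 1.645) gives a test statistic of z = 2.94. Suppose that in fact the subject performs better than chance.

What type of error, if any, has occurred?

Neither — the decision is correct.

The conventional null hypothesis is that the subject is guessing at random (p = 1/4).
Since z = 2.94 > z* = 1.645, H₀ is rejected.
H₀ is false (actually the subject performs better than chance).
The decision matches the true state — no error.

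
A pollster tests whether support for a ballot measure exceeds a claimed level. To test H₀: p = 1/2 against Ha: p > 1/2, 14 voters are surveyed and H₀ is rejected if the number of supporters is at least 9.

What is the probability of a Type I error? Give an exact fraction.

Under H₀, Y ~ Binomial(14, 1/2), and α = P(Y ≥ 9).
P(Y ≥ 9) = [C(14,9) + C(14,10) + C(14,11) + C(14,12) + C(14,13) + C(14,14)] / 2^14 = (2002 + 1001 + 364 + 91 + 14 + 1) / 16384 = 3473/16384.

3473/16384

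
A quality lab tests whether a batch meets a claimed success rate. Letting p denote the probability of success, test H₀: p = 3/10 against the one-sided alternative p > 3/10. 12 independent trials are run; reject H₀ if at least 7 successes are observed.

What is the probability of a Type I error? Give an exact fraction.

19300421529/500000000000

The Type I error probability is α = P(K ≥ 7) computed under H₀, where K ~ Binomial(12, 3/10).
Summing C(12,j)(3/10)^j(7/10)^{12−j} for j = 7,…,12 gives 19300421529/500000000000.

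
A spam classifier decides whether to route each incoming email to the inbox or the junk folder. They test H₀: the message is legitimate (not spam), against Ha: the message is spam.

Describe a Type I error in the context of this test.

A Type I error would mean concluding that the message is spam when in fact the message is legitimate (not spam).

A Type I error is rejecting H₀ when H₀ is true.
Here that means sending the message to the spam folder when actually the message is legitimate (not spam).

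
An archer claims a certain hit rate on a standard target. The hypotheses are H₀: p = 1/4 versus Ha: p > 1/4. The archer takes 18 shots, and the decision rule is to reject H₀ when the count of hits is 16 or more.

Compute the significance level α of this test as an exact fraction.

The Type I error probability is α = P(Y ≥ 16) computed under H₀, where Y ~ Binomial(18, 1/4).
Summing C(18,j)(1/4)^j(3/4)^{18−j} for j = 16,…,18 gives 179/8589934592.

179/8589934592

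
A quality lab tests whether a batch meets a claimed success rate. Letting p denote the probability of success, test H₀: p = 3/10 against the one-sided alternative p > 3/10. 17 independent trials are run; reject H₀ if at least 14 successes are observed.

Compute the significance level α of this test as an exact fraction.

121645250577/10000000000000000

α = P(reject H₀ | H₀ true) = P(X ≥ 14 | p = 3/10), with X ~ Binomial(17, 3/10).
P(X ≥ 14) = Σ_{j=14}^{17} C(17,j)·(3/10)^j·(7/10)^{17-j} = 121645250577/10000000000000000.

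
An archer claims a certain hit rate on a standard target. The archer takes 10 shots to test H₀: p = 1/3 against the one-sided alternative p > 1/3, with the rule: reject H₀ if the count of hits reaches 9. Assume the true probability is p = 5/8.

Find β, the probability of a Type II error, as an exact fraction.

Under the alternative p = 5/8, K ~ Binomial(10, 5/8); β is the probability the test does not reject, P(K < 9).
Adding the binomial probabilities P(K=0)+…+P(K=8) at p = 5/8 gives 1005382449/1073741824.

1005382449/1073741824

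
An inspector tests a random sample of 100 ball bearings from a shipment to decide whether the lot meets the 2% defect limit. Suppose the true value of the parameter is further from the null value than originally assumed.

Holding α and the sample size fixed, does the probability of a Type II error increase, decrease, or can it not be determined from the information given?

A larger true effect moves the Ha sampling distribution further from the H₀ critical value, making rejection more likely when Ha is true.

It decreases.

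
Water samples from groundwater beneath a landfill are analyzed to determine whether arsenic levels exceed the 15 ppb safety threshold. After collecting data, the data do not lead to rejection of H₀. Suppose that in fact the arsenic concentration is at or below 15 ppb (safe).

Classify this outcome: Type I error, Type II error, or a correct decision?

Neither — the decision is correct.

The conventional null hypothesis here is that the arsenic concentration is at or below 15 ppb (safe).
The test retained a true H₀ — the decision matches the true state.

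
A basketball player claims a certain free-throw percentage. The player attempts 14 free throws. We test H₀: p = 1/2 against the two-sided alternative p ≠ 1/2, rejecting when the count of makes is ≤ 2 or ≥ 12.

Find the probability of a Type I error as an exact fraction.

The significance level is the null-hypothesis probability of the rejection region {≤2} ∪ {≥12}.
Each tail has probability (1 + 14 + 91)/16384; doubling gives α = 212/16384 = 53/4096.

53/4096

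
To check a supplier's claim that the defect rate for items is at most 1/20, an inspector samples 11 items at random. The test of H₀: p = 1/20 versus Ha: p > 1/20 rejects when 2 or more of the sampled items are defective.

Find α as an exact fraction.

α = P(reject H₀ | H₀ true) = P(K ≥ 2 | p = 1/20), K ~ Binomial(11, 1/20).
Computing the lower-tail complement: 1 − 18393198773403/20480000000000 = 2086801226597/20480000000000.

2086801226597/20480000000000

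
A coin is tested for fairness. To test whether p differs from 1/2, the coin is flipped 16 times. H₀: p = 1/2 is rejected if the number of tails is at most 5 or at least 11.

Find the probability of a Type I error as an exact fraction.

6885/32768

α = P(X ≤ 5 or X ≥ 11 | p = 1/2), X ~ Binomial(16, 1/2).
Each tail has probability (1 + 16 + 120 + 560 + 1820 + 4368)/65536; doubling gives α = 13770/65536 = 6885/32768.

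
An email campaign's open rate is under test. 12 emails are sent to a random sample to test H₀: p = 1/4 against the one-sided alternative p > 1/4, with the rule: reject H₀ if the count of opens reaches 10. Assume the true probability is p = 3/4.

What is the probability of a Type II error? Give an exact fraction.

β = P(fail to reject H₀ | Ha true) = P(K ≤ 9 | p = 3/4), K ~ Binomial(12, 3/4).
Adding the binomial probabilities P(K=0)+…+P(K=9) at p = 3/4 gives 10222777/16777216.

10222777/16777216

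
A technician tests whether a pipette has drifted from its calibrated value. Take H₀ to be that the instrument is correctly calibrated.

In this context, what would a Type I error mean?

A Type I error would mean concluding that the instrument has drifted out of calibration when in fact the instrument is correctly calibrated.

A Type I error is rejecting H₀ when H₀ is true.
Here that means pulling the instrument for recalibration when actually the instrument is correctly calibrated.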